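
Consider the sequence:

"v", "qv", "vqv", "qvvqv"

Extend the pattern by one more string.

Each term (from the third on) is the two preceding terms concatenated in order: term 3 = v·qv = vqv.
So term 5 is vqv·qvvqv.

vqvqvvqv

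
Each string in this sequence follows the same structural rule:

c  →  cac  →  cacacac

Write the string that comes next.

s(k+1) = s(k)·a·s(k) — each term doubles the last with 'a' between the halves.
One more doubling of cacacac gives the answer.

cacacacacacacac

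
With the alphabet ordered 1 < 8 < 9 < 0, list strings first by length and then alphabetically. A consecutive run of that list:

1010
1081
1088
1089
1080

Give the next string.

The successor of 1080 increments the rightmost position that isn't already 0 and resets every position after it to 1.

1091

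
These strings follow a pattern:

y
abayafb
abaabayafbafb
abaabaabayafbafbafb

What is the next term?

abaabaabaabayafbafbafbafb

Every step adds aba to the front and afb to the end of the previous string.
So the next term is aba·abaabaabayafbafbafb·afb.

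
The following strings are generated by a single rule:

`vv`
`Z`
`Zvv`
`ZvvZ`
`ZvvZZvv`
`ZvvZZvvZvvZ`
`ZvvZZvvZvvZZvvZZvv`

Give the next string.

This is a Fibonacci-style word recurrence s(k) = s(k−1)·s(k−2): e.g. Z·vv = Zvv.
Continuing: ZvvZZvvZvvZZvvZZvv · ZvvZZvvZvvZ gives term 8.

ZvvZZvvZvvZZvvZZvvZvvZZvvZvvZ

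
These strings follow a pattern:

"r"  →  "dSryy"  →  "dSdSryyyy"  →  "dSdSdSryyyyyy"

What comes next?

s(k+1) = dS·s(k)·yy, so each term gains dS as a prefix and yy as a suffix.
So the next term is dS·dSdSdSryyyyyy·yy.

dSdSdSdSryyyyyyyy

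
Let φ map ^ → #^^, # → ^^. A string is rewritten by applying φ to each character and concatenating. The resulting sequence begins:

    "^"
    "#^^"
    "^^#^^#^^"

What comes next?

#^^#^^^^#^^#^^^^#^^#^^

Rewriting each symbol of ^^#^^#^^: ^→#^^, ^→#^^, #→^^, ^→#^^, ^→#^^, #→^^, ^→#^^, ^→#^^, which concatenates to #^^ #^^ ^^ #^^ #^^ ^^ #^^ #^^.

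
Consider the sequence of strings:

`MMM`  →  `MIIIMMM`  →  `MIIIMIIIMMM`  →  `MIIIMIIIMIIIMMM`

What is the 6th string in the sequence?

MIIIMIIIMIIIMIIIMIIIMMM

Each term is the previous one with MIII prepended.
From MIIIMIIIMIIIMMM, 2 further steps: MIIIMIIIMIIIMMM → MIIIMIIIMIIIMIIIMMM → (answer).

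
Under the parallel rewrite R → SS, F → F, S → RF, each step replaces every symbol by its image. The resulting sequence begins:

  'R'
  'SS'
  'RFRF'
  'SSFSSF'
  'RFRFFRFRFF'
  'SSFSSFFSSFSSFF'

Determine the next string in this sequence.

Rewriting the 14 symbols of SSFSSFFSSFSSFF one by one yields RF RF F RF RF F F RF RF F RF RF F F; concatenated:

RFRFFRFRFFFRFRFFRFRFFF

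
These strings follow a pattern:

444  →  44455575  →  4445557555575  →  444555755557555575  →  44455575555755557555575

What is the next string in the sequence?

Each term is the previous one with 55575 appended.
So the next term is 44455575555755557555575·55575.

4445557555575555755557555575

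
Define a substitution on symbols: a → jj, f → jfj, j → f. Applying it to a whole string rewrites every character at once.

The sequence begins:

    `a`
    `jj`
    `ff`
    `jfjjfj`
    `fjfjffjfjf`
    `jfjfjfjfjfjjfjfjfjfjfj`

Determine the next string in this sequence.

Replace each of the 22 characters of jfjfjfjfjfjjfjfjfjfjfj in place — f jfj f jfj f jfj f jfj f jfj f f jfj f jfj f jfj f jfj f jfj f — and concatenate.

fjfjfjfjfjfjfjfjfjfjffjfjfjfjfjfjfjfjfjfjf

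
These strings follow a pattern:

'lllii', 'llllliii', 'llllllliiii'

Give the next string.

llllllllliiiii

Each string has the form l^{2n-1} i^{n}, where the shown terms are n = 2, 3, 4.
For the next term, n = 5, so the run lengths are 9, 5.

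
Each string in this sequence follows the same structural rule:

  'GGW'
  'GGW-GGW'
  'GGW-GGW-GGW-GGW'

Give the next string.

GGW-GGW-GGW-GGW-GGW-GGW-GGW-GGW

Each string is two copies of the previous one joined by '-'.
One more doubling of GGW-GGW-GGW-GGW gives the answer.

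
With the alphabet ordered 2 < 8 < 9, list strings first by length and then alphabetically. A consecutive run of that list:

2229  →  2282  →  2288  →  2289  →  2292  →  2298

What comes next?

Treat 2298 as a base-3 numeral over the given alphabet and add one, carrying through any trailing 9's.

2299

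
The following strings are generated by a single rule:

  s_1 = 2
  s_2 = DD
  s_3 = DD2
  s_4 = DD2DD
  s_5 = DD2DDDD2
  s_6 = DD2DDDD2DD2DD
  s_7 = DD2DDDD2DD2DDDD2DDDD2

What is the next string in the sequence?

Each term (from the third on) is the previous term followed by the one before it: term 3 = DD·2 = DD2.
Continuing: DD2DDDD2DD2DDDD2DDDD2 · DD2DDDD2DD2DD gives term 8.

DD2DDDD2DD2DDDD2DDDD2DD2DDDD2DD2DD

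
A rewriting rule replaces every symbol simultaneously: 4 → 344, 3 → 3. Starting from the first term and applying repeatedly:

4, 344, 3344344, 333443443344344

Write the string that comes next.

3333443443344344333443443344344

Replace each of the 15 characters of 333443443344344 in place — 3 3 3 344 344 3 344 344 3 3 344 344 3 344 344 — and concatenate.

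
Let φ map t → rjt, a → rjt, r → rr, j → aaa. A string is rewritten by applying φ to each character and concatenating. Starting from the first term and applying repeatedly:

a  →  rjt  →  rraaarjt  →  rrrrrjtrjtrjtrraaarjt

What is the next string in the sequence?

Applying the rule to each of the 21 symbols of rrrrrjtrjtrjtrraaarjt gives the pieces rr rr rr rr rr aaa rjt rr aaa rjt rr aaa rjt rr rr rjt rjt rjt rr aaa rjt, which concatenate to the answer.

rrrrrrrrrraaarjtrraaarjtrraaarjtrrrrrjtrjtrjtrraaarjt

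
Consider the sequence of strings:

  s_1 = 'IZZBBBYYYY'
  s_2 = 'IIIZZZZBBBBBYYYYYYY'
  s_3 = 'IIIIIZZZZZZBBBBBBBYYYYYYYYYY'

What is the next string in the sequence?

IIIIIIIZZZZZZZZBBBBBBBBBYYYYYYYYYYYYY

Each string has the form I^{2n-1} Z^{2n} B^{2n+1} Y^{3n+1} (n = 1, 2, …).
At n = 4 the blocks have lengths 7, 8, 9, 13.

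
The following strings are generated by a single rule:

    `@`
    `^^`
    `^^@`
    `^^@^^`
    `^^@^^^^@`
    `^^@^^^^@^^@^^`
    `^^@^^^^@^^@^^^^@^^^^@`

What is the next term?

This is a Fibonacci-style word recurrence s(k) = s(k−1)·s(k−2): e.g. ^^·@ = ^^@.
So term 8 is ^^@^^^^@^^@^^^^@^^^^@·^^@^^^^@^^@^^.

^^@^^^^@^^@^^^^@^^^^@^^@^^^^@^^@^^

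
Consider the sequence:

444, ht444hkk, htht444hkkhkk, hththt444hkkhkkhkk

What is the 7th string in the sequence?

hthththththt444hkkhkkhkkhkkhkkhkk

Each term wraps the previous one in ht on the left and hkk on the right.
From hththt444hkkhkkhkk, 3 further steps: hththt444hkkhkkhkk → hthththt444hkkhkkhkkhkk → hththththt444hkkhkkhkkhkkhkk → (answer).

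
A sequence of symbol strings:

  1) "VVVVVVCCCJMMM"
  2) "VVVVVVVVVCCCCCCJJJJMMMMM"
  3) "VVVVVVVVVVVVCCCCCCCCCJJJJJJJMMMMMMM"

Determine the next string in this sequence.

Reading off run lengths: V runs 6, 9, 12; C runs 3, 6, 9; J runs 1, 4, 7; M runs 3, 5, 7 — each is linear in n (n = 1, 2, …).
Setting n = 4 gives 15, 12, 10, 9 characters in each block.

VVVVVVVVVVVVVVVCCCCCCCCCCCCJJJJJJJJJJMMMMMMMMM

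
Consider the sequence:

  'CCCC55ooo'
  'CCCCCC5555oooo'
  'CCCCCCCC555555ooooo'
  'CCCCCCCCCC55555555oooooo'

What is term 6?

Term n consists of 2n+2 C's, followed by 2n 5's, followed by n+2 o's (n = 1, 2, …).
At n = 6 the blocks have lengths 14, 12, 8.

CCCCCCCCCCCCCC555555555555oooooooo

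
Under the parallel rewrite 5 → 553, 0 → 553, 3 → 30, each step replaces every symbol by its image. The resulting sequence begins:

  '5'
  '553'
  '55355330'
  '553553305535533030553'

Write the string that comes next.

Rewriting the 21 symbols of 553553305535533030553 one by one yields 553 553 30 553 553 30 30 553 553 553 30 553 553 30 30 553 30 553 553 553 30; concatenated:

5535533055355330305535535533055355330305533055355355330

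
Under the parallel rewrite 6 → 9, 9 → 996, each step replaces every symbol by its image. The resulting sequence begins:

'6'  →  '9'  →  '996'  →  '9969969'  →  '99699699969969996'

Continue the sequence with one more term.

Applying the rule to each of the 17 symbols of 99699699969969996 gives the pieces 996 996 9 996 996 9 996 996 996 9 996 996 9 996 996 996 9, which concatenate to the answer.

99699699969969996996996999699699969969969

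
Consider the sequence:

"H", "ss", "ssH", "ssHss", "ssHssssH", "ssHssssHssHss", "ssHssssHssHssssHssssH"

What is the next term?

Each term (from the third on) is the previous term followed by the one before it: term 3 = ss·H = ssH.
Continuing: ssHssssHssHssssHssssH · ssHssssHssHss gives term 8.

ssHssssHssHssssHssssHssHssssHssHss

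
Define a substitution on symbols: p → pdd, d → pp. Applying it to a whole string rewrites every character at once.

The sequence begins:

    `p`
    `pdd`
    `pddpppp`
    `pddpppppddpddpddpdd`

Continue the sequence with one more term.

Applying the rule to each of the 19 symbols of pddpppppddpddpddpdd gives the pieces pdd pp pp pdd pdd pdd pdd pdd pp pp pdd pp pp pdd pp pp pdd pp pp, which concatenate to the answer.

pddpppppddpddpddpddpddpppppddpppppddpppppddpppp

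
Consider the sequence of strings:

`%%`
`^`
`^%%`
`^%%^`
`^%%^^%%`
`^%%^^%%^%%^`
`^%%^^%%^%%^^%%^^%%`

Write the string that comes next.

From term 3 onward, concatenate the last term with the second-to-last: ^·%% = ^%%, ^%%·^ = ^%%^, …
So term 8 is ^%%^^%%^%%^^%%^^%%·^%%^^%%^%%^.

^%%^^%%^%%^^%%^^%%^%%^^%%^%%^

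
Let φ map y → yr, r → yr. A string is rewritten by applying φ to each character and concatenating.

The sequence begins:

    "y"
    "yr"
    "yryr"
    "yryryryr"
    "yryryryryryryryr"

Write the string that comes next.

Applying the rule to each of the 16 symbols of yryryryryryryryr gives the pieces yr yr yr yr yr yr yr yr yr yr yr yr yr yr yr yr, which concatenate to the answer.

yryryryryryryryryryryryryryryryr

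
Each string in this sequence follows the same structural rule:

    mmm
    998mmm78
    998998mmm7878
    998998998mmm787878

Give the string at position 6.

Each term wraps the previous one in 998 on the left and 78 on the right.
From 998998998mmm787878, 2 further steps: 998998998mmm787878 → 998998998998mmm78787878 → (answer).

998998998998998mmm7878787878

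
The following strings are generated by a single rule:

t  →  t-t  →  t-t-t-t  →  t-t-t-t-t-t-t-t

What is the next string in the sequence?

Each string is two copies of the previous one joined by '-'.
So the next term is two copies of t-t-t-t-t-t-t-t with '-' between the halves.

t-t-t-t-t-t-t-t-t-t-t-t-t-t-t-t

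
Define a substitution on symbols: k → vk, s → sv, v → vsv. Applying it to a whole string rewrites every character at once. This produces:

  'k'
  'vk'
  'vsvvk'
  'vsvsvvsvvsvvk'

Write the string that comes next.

Replace each of the 13 characters of vsvsvvsvvsvvk in place — vsv sv vsv sv vsv vsv sv vsv vsv sv vsv vsv vk — and concatenate.

vsvsvvsvsvvsvvsvsvvsvvsvsvvsvvsvvk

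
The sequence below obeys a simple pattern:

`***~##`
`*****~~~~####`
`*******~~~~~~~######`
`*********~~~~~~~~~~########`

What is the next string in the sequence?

Each string has the form *^{2n+1} ~^{3n-2} #^{2n} (n = 1, 2, …).
For the next term, n = 5, so the run lengths are 11, 13, 10.

***********~~~~~~~~~~~~~##########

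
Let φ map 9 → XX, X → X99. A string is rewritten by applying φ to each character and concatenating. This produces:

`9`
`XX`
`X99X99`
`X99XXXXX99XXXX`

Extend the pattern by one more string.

Applying the rule to each of the 14 symbols of X99XXXXX99XXXX gives the pieces X99 XX XX X99 X99 X99 X99 X99 XX XX X99 X99 X99 X99, which concatenate to the answer.

X99XXXXX99X99X99X99X99XXXXX99X99X99X99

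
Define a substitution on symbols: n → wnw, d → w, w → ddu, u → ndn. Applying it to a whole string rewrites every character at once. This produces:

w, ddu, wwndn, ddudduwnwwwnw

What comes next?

Rewriting the 13 symbols of ddudduwnwwwnw one by one yields w w ndn w w ndn ddu wnw ddu ddu ddu wnw ddu; concatenated:

wwndnwwndndduwnwdduddudduwnwddu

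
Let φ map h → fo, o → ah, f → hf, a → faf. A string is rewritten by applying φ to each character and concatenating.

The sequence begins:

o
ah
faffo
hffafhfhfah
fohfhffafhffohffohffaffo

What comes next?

hfahfohffohfhffafhffohfhfahfohfhfahfohfhffafhfhfah

φ(fohfhffafhffohffohffaffo) expands symbol-by-symbol to hf ah fo hf fo hf hf faf hf fo hf hf ah fo hf hf ah fo hf hf faf hf hf ah; joining the 24 pieces gives the next term.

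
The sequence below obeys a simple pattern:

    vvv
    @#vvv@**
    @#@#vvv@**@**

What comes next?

s(k+1) = @#·s(k)·@**, so each term gains @# as a prefix and @** as a suffix.
Applying this once more to @#@#vvv@**@**:

@#@#@#vvv@**@**@**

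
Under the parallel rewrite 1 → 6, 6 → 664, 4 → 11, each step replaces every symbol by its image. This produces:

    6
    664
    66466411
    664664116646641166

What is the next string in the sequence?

φ(664664116646641166) expands symbol-by-symbol to 664 664 11 664 664 11 6 6 664 664 11 664 664 11 6 6 664 664; joining the 18 pieces gives the next term.

664664116646641166664664116646641166664664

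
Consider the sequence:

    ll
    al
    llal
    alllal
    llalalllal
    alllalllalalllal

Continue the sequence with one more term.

llalalllalalllalllalalllal

From term 3 onward, concatenate the second-to-last term with the last: ll·al = llal, al·llal = alllal, …
Continuing: llalalllal · alllalllalalllal gives term 7.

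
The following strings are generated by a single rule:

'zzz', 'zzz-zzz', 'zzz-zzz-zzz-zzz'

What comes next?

Every step duplicates the string with '-' between the halves.
One more doubling of zzz-zzz-zzz-zzz gives the answer.

zzz-zzz-zzz-zzz-zzz-zzz-zzz-zzz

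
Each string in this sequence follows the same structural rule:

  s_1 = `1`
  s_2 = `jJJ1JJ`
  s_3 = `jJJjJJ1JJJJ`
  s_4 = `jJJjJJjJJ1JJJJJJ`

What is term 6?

jJJjJJjJJjJJjJJ1JJJJJJJJJJ

Every step adds jJJ to the front and JJ to the end of the previous string.
From jJJjJJjJJ1JJJJJJ, 2 further steps: jJJjJJjJJ1JJJJJJ → jJJjJJjJJjJJ1JJJJJJJJ → (answer).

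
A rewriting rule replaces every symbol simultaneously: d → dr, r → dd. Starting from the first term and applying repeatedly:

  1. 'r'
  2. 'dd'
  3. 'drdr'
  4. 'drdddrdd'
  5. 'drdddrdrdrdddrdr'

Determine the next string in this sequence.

Applying the rule to each of the 16 symbols of drdddrdrdrdddrdr gives the pieces dr dd dr dr dr dd dr dd dr dd dr dr dr dd dr dd, which concatenate to the answer.

drdddrdrdrdddrdddrdddrdrdrdddrdd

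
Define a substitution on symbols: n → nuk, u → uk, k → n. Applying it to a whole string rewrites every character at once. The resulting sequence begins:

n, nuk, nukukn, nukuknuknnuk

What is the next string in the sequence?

Apply φ to nukuknuknnuk symbol by symbol: n→nuk, u→uk, k→n, u→uk, k→n, n→nuk, u→uk, k→n, n→nuk, n→nuk, u→uk, k→n; joined: nuk uk n uk n nuk uk n nuk nuk uk n.

nukuknuknnukuknnuknukukn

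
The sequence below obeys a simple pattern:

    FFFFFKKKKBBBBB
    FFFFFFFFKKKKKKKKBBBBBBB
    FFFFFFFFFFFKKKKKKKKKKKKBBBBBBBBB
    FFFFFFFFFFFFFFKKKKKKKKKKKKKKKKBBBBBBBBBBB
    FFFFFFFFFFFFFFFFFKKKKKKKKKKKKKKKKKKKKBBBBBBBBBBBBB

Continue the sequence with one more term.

FFFFFFFFFFFFFFFFFFFFKKKKKKKKKKKKKKKKKKKKKKKKBBBBBBBBBBBBBBB

The n-th term is 3n+2 F's then 4n K's then 2n+3 B's (n = 1, 2, …).
At n = 6 the blocks have lengths 20, 24, 15.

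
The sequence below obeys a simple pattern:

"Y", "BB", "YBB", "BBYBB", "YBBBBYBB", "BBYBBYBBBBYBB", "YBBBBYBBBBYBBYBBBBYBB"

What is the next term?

From term 3 onward, concatenate the second-to-last term with the last: Y·BB = YBB, BB·YBB = BBYBB, …
Continuing: BBYBBYBBBBYBB · YBBBBYBBBBYBBYBBBBYBB gives term 8.

BBYBBYBBBBYBBYBBBBYBBBBYBBYBBBBYBB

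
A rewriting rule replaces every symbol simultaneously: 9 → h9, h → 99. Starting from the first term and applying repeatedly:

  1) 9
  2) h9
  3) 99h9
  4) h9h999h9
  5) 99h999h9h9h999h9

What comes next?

h9h999h9h9h999h999h999h9h9h999h9

φ(99h999h9h9h999h9) expands symbol-by-symbol to h9 h9 99 h9 h9 h9 99 h9 99 h9 99 h9 h9 h9 99 h9; joining the 16 pieces gives the next term.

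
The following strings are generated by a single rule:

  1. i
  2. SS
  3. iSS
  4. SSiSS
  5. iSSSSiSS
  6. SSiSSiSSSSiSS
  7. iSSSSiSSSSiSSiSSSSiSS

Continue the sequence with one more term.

This is a Fibonacci-style word recurrence s(k) = s(k−2)·s(k−1): e.g. i·SS = iSS.
Continuing: SSiSSiSSSSiSS · iSSSSiSSSSiSSiSSSSiSS gives term 8.

SSiSSiSSSSiSSiSSSSiSSSSiSSiSSSSiSS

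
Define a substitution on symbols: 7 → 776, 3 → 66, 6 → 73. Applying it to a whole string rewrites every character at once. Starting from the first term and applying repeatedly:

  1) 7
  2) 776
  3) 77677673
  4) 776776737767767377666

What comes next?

776776737767767377666776776737767767377666776776737373

φ(776776737767767377666) expands symbol-by-symbol to 776 776 73 776 776 73 776 66 776 776 73 776 776 73 776 66 776 776 73 73 73; joining the 21 pieces gives the next term.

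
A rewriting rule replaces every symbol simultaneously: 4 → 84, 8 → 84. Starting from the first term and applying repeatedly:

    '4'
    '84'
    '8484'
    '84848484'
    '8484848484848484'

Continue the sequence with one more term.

Rewriting the 16 symbols of 8484848484848484 one by one yields 84 84 84 84 84 84 84 84 84 84 84 84 84 84 84 84; concatenated:

84848484848484848484848484848484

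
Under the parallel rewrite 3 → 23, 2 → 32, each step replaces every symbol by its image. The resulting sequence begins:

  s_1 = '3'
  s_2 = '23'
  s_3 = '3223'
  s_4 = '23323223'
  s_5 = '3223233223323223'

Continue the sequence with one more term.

23323223322323323223233223323223

Applying the rule to each of the 16 symbols of 3223233223323223 gives the pieces 23 32 32 23 32 23 23 32 32 23 23 32 23 32 32 23, which concatenate to the answer.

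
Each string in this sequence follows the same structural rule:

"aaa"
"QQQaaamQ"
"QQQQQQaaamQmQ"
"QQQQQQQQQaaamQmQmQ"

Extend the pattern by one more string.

s(k+1) = QQQ·s(k)·mQ, so each term gains QQQ as a prefix and mQ as a suffix.
Applying this once more to QQQQQQQQQaaamQmQmQ:

QQQQQQQQQQQQaaamQmQmQmQ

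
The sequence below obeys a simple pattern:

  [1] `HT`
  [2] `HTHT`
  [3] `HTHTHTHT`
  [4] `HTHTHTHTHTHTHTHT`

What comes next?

Every step duplicates the string.
One more doubling of HTHTHTHTHTHTHTHT gives the answer.

HTHTHTHTHTHTHTHTHTHTHTHTHTHTHTHT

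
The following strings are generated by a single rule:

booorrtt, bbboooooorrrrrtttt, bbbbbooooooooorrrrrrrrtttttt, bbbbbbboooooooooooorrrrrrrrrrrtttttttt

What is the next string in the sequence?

The n-th term is 2n-1 b's then 3n o's then 3n-1 r's then 2n t's (n = 1, 2, …).
At n = 5 the blocks have lengths 9, 15, 14, 10.

bbbbbbbbbooooooooooooooorrrrrrrrrrrrrrtttttttttt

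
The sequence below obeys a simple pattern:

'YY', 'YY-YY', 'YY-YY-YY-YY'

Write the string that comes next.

Every step duplicates the string with '-' between the halves.
Doubling YY-YY-YY-YY with '-' between the halves:

YY-YY-YY-YY-YY-YY-YY-YY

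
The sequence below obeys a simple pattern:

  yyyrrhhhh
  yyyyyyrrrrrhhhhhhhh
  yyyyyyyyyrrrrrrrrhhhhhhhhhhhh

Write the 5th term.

Each string has the form y^{3n} r^{3n-1} h^{4n} (n = 1, 2, …).
At n = 5 the blocks have lengths 15, 14, 20.

yyyyyyyyyyyyyyyrrrrrrrrrrrrrrhhhhhhhhhhhhhhhhhhhh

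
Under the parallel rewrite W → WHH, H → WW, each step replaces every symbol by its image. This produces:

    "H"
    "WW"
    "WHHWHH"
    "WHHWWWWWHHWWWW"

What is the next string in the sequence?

WHHWWWWWHHWHHWHHWHHWHHWWWWWHHWHHWHHWHH

Applying the rule to each of the 14 symbols of WHHWWWWWHHWWWW gives the pieces WHH WW WW WHH WHH WHH WHH WHH WW WW WHH WHH WHH WHH, which concatenate to the answer.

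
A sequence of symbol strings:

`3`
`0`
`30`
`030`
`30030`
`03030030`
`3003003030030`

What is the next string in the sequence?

030300303003003030030

Each term (from the third on) is the two preceding terms concatenated in order: term 3 = 3·0 = 30.
The next term joins 03030030 and 3003003030030.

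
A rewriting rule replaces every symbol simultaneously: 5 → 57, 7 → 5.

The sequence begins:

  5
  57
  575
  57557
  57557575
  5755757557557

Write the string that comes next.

Rewriting the 13 symbols of 5755757557557 one by one yields 57 5 57 57 5 57 5 57 57 5 57 57 5; concatenated:

575575755755757557575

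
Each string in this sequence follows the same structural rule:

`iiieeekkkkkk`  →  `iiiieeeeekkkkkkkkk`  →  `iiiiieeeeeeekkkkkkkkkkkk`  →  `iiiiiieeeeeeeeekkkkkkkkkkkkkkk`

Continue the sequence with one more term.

The n-th term is n+2 i's then 2n+1 e's then 3n+3 k's (n = 1, 2, …).
For the next term, n = 5, so the run lengths are 7, 11, 18.

iiiiiiieeeeeeeeeeekkkkkkkkkkkkkkkkkk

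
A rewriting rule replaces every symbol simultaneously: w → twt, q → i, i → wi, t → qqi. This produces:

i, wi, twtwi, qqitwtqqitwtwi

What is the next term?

Replace each of the 14 characters of qqitwtqqitwtwi in place — i i wi qqi twt qqi i i wi qqi twt qqi twt wi — and concatenate.

iiwiqqitwtqqiiiwiqqitwtqqitwtwi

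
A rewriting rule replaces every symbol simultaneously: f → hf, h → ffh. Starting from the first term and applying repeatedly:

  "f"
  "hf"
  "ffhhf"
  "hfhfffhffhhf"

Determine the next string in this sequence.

Rewriting each symbol of hfhfffhffhhf: h→ffh, f→hf, h→ffh, f→hf, f→hf, f→hf, h→ffh, f→hf, f→hf, h→ffh, h→ffh, f→hf, which concatenates to ffh hf ffh hf hf hf ffh hf hf ffh ffh hf.

ffhhfffhhfhfhfffhhfhfffhffhhf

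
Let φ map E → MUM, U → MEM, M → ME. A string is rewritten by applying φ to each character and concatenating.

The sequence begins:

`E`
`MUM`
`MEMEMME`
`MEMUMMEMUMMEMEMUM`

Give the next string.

MEMUMMEMEMMEMEMUMMEMEMMEMEMUMMEMUMMEMEMME

Replace each of the 17 characters of MEMUMMEMUMMEMEMUM in place — ME MUM ME MEM ME ME MUM ME MEM ME ME MUM ME MUM ME MEM ME — and concatenate.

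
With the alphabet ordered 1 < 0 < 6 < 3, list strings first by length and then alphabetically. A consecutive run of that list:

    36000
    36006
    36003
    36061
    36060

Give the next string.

The successor of 36060 increments the rightmost position that isn't already 3 and resets every position after it to 1.

36066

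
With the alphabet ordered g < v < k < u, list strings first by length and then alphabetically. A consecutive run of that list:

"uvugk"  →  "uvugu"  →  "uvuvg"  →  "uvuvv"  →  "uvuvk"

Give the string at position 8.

uvukv

Stepping forward 3 times from uvuvk: uvuvk → uvuvu → uvukg, then the target.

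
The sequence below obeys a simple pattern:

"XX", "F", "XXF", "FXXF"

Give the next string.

XXFFXXF

Each term (from the third on) is the two preceding terms concatenated in order: term 3 = XX·F = XXF.
The next term joins XXF and FXXF.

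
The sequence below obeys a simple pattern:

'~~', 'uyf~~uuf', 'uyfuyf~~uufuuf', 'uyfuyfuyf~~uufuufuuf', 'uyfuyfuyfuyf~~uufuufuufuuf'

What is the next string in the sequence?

uyfuyfuyfuyfuyf~~uufuufuufuufuuf

Each term wraps the previous one in uyf on the left and uuf on the right.
One more step from uyfuyfuyfuyf~~uufuufuufuuf gives the answer.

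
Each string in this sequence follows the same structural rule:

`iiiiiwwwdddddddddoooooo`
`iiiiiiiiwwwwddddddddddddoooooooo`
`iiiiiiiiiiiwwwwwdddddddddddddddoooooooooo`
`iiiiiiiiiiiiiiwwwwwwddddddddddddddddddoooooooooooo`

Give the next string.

Term n consists of 3n-1 i's, followed by n+1 w's, followed by 3n+3 d's, followed by 2n+2 o's, where the shown terms are n = 2, 3, 4, 5.
Setting n = 6 gives 17, 7, 21, 14 characters in each block.

iiiiiiiiiiiiiiiiiwwwwwwwdddddddddddddddddddddoooooooooooooo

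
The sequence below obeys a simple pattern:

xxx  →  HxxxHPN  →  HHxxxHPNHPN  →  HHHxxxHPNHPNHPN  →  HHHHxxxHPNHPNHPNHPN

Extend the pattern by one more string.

Every step adds H to the front and HPN to the end of the previous string.
So the next term is H·HHHHxxxHPNHPNHPNHPN·HPN.

HHHHHxxxHPNHPNHPNHPNHPN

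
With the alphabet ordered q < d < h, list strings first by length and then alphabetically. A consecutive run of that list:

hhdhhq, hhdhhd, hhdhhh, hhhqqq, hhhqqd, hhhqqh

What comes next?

hhhqdq

Treat hhhqqh as a base-3 numeral over the given alphabet and add one, carrying through any trailing h's.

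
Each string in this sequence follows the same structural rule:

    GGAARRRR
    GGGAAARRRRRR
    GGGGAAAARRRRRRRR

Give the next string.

GGGGGAAAAARRRRRRRRRR

Each string has the form G^{n} A^{n} R^{2n}, where the shown terms are n = 2, 3, 4.
For the next term, n = 5, so the run lengths are 5, 5, 10.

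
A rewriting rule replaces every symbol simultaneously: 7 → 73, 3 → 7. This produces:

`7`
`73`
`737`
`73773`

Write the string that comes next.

73773737

Apply φ to 73773 symbol by symbol: 7→73, 3→7, 7→73, 7→73, 3→7; joined: 73 7 73 73 7.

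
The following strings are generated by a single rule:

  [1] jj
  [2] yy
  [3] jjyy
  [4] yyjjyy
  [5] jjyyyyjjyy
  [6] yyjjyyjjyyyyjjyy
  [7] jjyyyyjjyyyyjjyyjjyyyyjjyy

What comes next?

yyjjyyjjyyyyjjyyjjyyyyjjyyyyjjyyjjyyyyjjyy

From term 3 onward, concatenate the second-to-last term with the last: jj·yy = jjyy, yy·jjyy = yyjjyy, …
The next term joins yyjjyyjjyyyyjjyy and jjyyyyjjyyyyjjyyjjyyyyjjyy.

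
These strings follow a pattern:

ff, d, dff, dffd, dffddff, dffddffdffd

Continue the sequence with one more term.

dffddffdffddffddff

This is a Fibonacci-style word recurrence s(k) = s(k−1)·s(k−2): e.g. d·ff = dff.
So term 7 is dffddffdffd·dffddff.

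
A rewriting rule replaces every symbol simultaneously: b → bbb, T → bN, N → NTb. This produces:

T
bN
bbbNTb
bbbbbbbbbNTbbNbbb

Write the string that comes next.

Rewriting the 17 symbols of bbbbbbbbbNTbbNbbb one by one yields bbb bbb bbb bbb bbb bbb bbb bbb bbb NTb bN bbb bbb NTb bbb bbb bbb; concatenated:

bbbbbbbbbbbbbbbbbbbbbbbbbbbNTbbNbbbbbbNTbbbbbbbbbb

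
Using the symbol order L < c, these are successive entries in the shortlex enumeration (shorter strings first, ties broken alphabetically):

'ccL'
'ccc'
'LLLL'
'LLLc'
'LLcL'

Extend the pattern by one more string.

LLcc

Treat LLcL as a base-2 numeral over the given alphabet and add one, carrying through any trailing c's.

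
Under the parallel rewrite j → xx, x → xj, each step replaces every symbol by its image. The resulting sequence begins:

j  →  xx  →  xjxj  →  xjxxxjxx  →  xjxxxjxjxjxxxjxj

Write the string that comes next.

Rewriting the 16 symbols of xjxxxjxjxjxxxjxj one by one yields xj xx xj xj xj xx xj xx xj xx xj xj xj xx xj xx; concatenated:

xjxxxjxjxjxxxjxxxjxxxjxjxjxxxjxx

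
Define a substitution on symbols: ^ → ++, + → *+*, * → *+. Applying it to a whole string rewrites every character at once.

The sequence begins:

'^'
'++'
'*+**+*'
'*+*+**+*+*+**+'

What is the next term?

Rewriting the 14 symbols of *+*+**+*+*+**+ one by one yields *+ *+* *+ *+* *+ *+ *+* *+ *+* *+ *+* *+ *+ *+*; concatenated:

*+*+**+*+**+*+*+**+*+**+*+**+*+*+*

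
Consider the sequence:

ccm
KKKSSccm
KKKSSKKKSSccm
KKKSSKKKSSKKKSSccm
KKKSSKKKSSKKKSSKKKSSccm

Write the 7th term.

Every step adds KKKSS at the front: s(k+1) = KKKSS·s(k).
From KKKSSKKKSSKKKSSKKKSSccm, 2 further steps: KKKSSKKKSSKKKSSKKKSSccm → KKKSSKKKSSKKKSSKKKSSKKKSSccm → (answer).

KKKSSKKKSSKKKSSKKKSSKKKSSKKKSSccm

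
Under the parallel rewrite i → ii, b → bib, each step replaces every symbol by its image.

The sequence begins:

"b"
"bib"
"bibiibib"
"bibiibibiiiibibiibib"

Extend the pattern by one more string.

bibiibibiiiibibiibibiiiiiiiibibiibibiiiibibiibib

Applying the rule to each of the 20 symbols of bibiibibiiiibibiibib gives the pieces bib ii bib ii ii bib ii bib ii ii ii ii bib ii bib ii ii bib ii bib, which concatenate to the answer.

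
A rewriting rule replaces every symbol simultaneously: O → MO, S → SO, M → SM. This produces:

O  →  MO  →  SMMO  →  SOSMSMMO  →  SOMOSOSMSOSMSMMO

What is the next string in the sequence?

SOMOSMMOSOMOSOSMSOMOSOSMSOSMSMMO

Replace each of the 16 characters of SOMOSOSMSOSMSMMO in place — SO MO SM MO SO MO SO SM SO MO SO SM SO SM SM MO — and concatenate.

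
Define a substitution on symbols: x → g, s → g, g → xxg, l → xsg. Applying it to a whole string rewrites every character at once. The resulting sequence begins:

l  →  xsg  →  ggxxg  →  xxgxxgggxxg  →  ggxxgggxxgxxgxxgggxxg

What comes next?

xxgxxgggxxgxxgxxgggxxgggxxgggxxgxxgxxgggxxg

φ(ggxxgggxxgxxgxxgggxxg) expands symbol-by-symbol to xxg xxg g g xxg xxg xxg g g xxg g g xxg g g xxg xxg xxg g g xxg; joining the 21 pieces gives the next term.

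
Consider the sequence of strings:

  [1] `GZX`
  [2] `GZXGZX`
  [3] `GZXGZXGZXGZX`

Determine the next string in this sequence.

GZXGZXGZXGZXGZXGZXGZXGZX

s(k+1) = s(k)·s(k) — each term doubles the last.
So the next term is two copies of GZXGZXGZXGZX.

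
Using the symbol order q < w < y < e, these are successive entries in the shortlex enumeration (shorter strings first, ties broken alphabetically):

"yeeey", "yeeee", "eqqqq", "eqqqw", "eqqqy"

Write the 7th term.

eqqwq

Continuing the enumeration 2 steps past eqqqy: eqqqy → eqqqe → (answer).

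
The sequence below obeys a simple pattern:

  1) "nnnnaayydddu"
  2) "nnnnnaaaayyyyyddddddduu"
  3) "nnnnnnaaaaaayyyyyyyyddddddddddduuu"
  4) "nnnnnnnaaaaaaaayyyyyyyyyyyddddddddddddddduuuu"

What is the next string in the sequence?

nnnnnnnnaaaaaaaaaayyyyyyyyyyyyyyddddddddddddddddddduuuuu

Each string has the form n^{n+3} a^{2n} y^{3n-1} d^{4n-1} u^{n} (n = 1, 2, …).
For the next term, n = 5, so the run lengths are 8, 10, 14, 19, 5.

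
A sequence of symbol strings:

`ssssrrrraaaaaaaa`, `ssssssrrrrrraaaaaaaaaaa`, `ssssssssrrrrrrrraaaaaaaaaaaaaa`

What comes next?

The n-th term is 2n s's then 2n r's then 3n+2 a's, where the shown terms are n = 2, 3, 4.
At n = 5 the blocks have lengths 10, 10, 17.

ssssssssssrrrrrrrrrraaaaaaaaaaaaaaaaa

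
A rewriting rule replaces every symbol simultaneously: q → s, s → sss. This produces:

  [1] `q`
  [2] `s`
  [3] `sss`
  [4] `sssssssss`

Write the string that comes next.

sssssssssssssssssssssssssss

Expanding sssssssss: s→sss, s→sss, s→sss, s→sss, s→sss, s→sss, s→sss, s→sss, s→sss. Concatenated: sss sss sss sss sss sss sss sss sss.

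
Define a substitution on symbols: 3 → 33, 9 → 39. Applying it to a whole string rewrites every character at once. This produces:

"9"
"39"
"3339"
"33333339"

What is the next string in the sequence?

Apply φ to 33333339 symbol by symbol: 3→33, 3→33, 3→33, 3→33, 3→33, 3→33, 3→33, 9→39; joined: 33 33 33 33 33 33 33 39.

3333333333333339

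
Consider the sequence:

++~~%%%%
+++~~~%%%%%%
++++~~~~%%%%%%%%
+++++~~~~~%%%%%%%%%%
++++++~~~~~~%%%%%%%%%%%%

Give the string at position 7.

++++++++~~~~~~~~%%%%%%%%%%%%%%%%

The n-th term is n+1 +'s then n+1 ~'s then 2n+2 %'s (n = 1, 2, …).
For term 7, n = 7, so the run lengths are 8, 8, 16.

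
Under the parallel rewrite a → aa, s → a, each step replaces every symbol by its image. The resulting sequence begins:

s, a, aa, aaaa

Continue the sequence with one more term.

Apply φ to aaaa symbol by symbol: a→aa, a→aa, a→aa, a→aa; joined: aa aa aa aa.

aaaaaaaa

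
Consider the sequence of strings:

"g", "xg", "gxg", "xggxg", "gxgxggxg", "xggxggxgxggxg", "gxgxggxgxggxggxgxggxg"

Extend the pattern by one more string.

xggxggxgxggxggxgxggxgxggxggxgxggxg

Each term (from the third on) is the two preceding terms concatenated in order: term 3 = g·xg = gxg.
So term 8 is xggxggxgxggxg·gxgxggxgxggxggxgxggxg.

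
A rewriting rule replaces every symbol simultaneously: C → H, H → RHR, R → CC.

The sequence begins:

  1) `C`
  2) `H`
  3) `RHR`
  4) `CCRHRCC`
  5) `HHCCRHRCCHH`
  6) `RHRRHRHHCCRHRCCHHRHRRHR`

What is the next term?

CCRHRCCCCRHRCCRHRRHRHHCCRHRCCHHRHRRHRCCRHRCCCCRHRCC

φ(RHRRHRHHCCRHRCCHHRHRRHR) expands symbol-by-symbol to CC RHR CC CC RHR CC RHR RHR H H CC RHR CC H H RHR RHR CC RHR CC CC RHR CC; joining the 23 pieces gives the next term.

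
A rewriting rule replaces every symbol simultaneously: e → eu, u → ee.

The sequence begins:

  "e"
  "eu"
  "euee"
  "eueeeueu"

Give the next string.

eueeeueueueeeuee

Rewriting each symbol of eueeeueu: e→eu, u→ee, e→eu, e→eu, e→eu, u→ee, e→eu, u→ee, which concatenates to eu ee eu eu eu ee eu ee.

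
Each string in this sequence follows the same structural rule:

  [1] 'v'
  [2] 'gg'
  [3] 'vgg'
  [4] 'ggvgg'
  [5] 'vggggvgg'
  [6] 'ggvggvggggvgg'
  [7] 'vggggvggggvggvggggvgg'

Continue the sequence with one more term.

ggvggvggggvggvggggvggggvggvggggvgg

From term 3 onward, concatenate the second-to-last term with the last: v·gg = vgg, gg·vgg = ggvgg, …
So term 8 is ggvggvggggvgg·vggggvggggvggvggggvgg.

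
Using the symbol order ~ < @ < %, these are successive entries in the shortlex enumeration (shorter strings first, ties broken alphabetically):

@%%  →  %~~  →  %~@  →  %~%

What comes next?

%@~

The successor of %~% increments the rightmost position that isn't already % and resets every position after it to ~.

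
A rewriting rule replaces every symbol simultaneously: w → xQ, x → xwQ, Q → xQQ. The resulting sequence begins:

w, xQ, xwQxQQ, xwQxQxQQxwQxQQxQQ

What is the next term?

xwQxQxQQxwQxQQxwQxQQxQQxwQxQxQQxwQxQQxQQxwQxQQxQQ

Applying the rule to each of the 17 symbols of xwQxQxQQxwQxQQxQQ gives the pieces xwQ xQ xQQ xwQ xQQ xwQ xQQ xQQ xwQ xQ xQQ xwQ xQQ xQQ xwQ xQQ xQQ, which concatenate to the answer.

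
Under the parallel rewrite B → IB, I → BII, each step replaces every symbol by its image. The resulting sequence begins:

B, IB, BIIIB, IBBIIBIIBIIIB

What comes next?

Rewriting the 13 symbols of IBBIIBIIBIIIB one by one yields BII IB IB BII BII IB BII BII IB BII BII BII IB; concatenated:

BIIIBIBBIIBIIIBBIIBIIIBBIIBIIBIIIB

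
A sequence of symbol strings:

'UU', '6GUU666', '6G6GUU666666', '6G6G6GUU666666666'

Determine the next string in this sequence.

6G6G6G6GUU666666666666

s(k+1) = 6G·s(k)·666, so each term gains 6G as a prefix and 666 as a suffix.
One more step from 6G6G6GUU666666666 gives the answer.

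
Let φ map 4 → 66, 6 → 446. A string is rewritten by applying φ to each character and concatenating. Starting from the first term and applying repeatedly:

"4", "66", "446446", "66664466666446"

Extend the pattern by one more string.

Applying the rule to each of the 14 symbols of 66664466666446 gives the pieces 446 446 446 446 66 66 446 446 446 446 446 66 66 446, which concatenate to the answer.

44644644644666664464464464464466666446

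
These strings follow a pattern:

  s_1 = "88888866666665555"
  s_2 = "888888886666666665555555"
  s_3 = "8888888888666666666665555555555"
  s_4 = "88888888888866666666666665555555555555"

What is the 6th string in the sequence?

8888888888888888666666666666666665555555555555555555

Term n consists of 2n+2 8's, followed by 2n+3 6's, followed by 3n-2 5's, where the shown terms are n = 2, 3, 4, 5.
Setting n = 7 gives 16, 17, 19 characters in each block.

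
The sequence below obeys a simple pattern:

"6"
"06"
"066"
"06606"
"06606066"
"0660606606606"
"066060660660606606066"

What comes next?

0660606606606066060660660606606606

This is a Fibonacci-style word recurrence s(k) = s(k−1)·s(k−2): e.g. 06·6 = 066.
Continuing: 066060660660606606066 · 0660606606606 gives term 8.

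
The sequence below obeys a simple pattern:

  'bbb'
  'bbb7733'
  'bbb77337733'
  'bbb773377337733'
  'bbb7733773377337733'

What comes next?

bbb77337733773377337733

Each term is the previous one with 7733 appended.
So the next term is bbb7733773377337733·7733.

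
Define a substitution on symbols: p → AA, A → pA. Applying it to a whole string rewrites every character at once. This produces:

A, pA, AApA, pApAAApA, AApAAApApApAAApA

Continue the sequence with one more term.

φ(AApAAApApApAAApA) expands symbol-by-symbol to pA pA AA pA pA pA AA pA AA pA AA pA pA pA AA pA; joining the 16 pieces gives the next term.

pApAAApApApAAApAAApAAApApApAAApA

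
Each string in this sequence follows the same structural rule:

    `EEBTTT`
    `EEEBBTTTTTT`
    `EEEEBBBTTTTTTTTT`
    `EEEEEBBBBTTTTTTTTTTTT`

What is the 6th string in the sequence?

EEEEEEEBBBBBBTTTTTTTTTTTTTTTTTT

Reading off run lengths: E runs 2, 3, 4, 5; B runs 1, 2, 3, 4; T runs 3, 6, 9, 12 — each is linear in n (n = 1, 2, …).
For term 6, n = 6, so the run lengths are 7, 6, 18.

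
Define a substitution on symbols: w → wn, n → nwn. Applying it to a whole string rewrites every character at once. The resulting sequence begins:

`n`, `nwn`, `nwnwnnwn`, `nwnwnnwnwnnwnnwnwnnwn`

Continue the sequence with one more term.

nwnwnnwnwnnwnnwnwnnwnwnnwnnwnwnnwnnwnwnnwnwnnwnnwnwnnwn

Replace each of the 21 characters of nwnwnnwnwnnwnnwnwnnwn in place — nwn wn nwn wn nwn nwn wn nwn wn nwn nwn wn nwn nwn wn nwn wn nwn nwn wn nwn — and concatenate.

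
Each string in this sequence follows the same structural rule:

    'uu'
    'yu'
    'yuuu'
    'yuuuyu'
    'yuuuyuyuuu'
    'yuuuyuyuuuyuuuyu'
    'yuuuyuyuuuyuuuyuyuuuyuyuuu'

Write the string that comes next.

yuuuyuyuuuyuuuyuyuuuyuyuuuyuuuyuyuuuyuuuyu

From term 3 onward, concatenate the last term with the second-to-last: yu·uu = yuuu, yuuu·yu = yuuuyu, …
The next term joins yuuuyuyuuuyuuuyuyuuuyuyuuu and yuuuyuyuuuyuuuyu.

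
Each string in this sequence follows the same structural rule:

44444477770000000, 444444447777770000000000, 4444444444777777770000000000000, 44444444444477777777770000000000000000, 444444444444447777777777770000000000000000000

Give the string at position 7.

Each string has the form 4^{2n+2} 7^{2n} 0^{3n+1}, where the shown terms are n = 2, 3, 4, 5, 6.
Setting n = 8 gives 18, 16, 25 characters in each block.

44444444444444444477777777777777770000000000000000000000000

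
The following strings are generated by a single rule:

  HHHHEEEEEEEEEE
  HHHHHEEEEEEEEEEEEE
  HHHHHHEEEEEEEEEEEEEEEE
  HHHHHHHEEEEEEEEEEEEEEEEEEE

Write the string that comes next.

HHHHHHHHEEEEEEEEEEEEEEEEEEEEEE

Term n consists of n+1 H's, followed by 3n+1 E's, where the shown terms are n = 3, 4, 5, 6.
Setting n = 7 gives 8, 22 characters in each block.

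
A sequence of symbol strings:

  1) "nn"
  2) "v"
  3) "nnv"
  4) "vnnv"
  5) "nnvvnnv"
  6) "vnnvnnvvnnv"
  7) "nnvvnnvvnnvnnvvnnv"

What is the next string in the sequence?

vnnvnnvvnnvnnvvnnvvnnvnnvvnnv

This is a Fibonacci-style word recurrence s(k) = s(k−2)·s(k−1): e.g. nn·v = nnv.
Continuing: vnnvnnvvnnv · nnvvnnvvnnvnnvvnnv gives term 8.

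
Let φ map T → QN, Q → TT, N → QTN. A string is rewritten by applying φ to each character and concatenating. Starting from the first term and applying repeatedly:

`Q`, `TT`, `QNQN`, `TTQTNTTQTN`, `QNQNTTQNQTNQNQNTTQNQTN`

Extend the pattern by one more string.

Rewriting the 22 symbols of QNQNTTQNQTNQNQNTTQNQTN one by one yields TT QTN TT QTN QN QN TT QTN TT QN QTN TT QTN TT QTN QN QN TT QTN TT QN QTN; concatenated:

TTQTNTTQTNQNQNTTQTNTTQNQTNTTQTNTTQTNQNQNTTQTNTTQNQTN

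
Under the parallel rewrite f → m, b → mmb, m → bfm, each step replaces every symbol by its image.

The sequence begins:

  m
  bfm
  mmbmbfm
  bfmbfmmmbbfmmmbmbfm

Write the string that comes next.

φ(bfmbfmmmbbfmmmbmbfm) expands symbol-by-symbol to mmb m bfm mmb m bfm bfm bfm mmb mmb m bfm bfm bfm mmb bfm mmb m bfm; joining the 19 pieces gives the next term.

mmbmbfmmmbmbfmbfmbfmmmbmmbmbfmbfmbfmmmbbfmmmbmbfm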